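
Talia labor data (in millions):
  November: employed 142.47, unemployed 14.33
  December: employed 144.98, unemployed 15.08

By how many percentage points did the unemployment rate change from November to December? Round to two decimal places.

The unemployment rate changed by +0.28 percentage points.

November: labor force = 142.47 + 14.33 = 156.80; u = 14.33/156.80 = 9.14%.
December: labor force = 144.98 + 15.08 = 160.06; u = 15.08/160.06 = 9.42%.
Change = 9.42% − 9.14% = +0.28 pp.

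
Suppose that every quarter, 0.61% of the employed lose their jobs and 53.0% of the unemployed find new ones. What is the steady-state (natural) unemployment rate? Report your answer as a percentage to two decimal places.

Steady-state unemployment rate ≈ 1.14%.

At steady state the flows balance: s·E = f·U, so U/(E+U) = s/(s+f).
u* = 0.61 / (0.61 + 53.0) = 0.61 / 53.61 = 1.14%.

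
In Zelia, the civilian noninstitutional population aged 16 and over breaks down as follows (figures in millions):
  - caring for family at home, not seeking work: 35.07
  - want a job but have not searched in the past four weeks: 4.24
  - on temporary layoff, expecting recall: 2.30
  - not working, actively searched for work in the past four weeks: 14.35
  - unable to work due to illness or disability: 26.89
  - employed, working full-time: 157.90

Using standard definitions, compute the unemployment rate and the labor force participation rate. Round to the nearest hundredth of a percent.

Unemployment rate ≈ 9.54%; labor force participation rate ≈ 72.50%.

Employed = 157.90 million.
Unemployed = 2.30 + 14.35 = 16.65 million (jobless and actively searching, or on temporary layoff).
Labor force = 157.90 + 16.65 = 174.55 million.
Not in labor force = 35.07 + 4.24 + 26.89 = 66.20 million (those not working and not actively searching are outside the labor force — including those who want a job but have given up searching).
Civilian working-age population = 174.55 + 66.20 = 240.75 million.
Unemployment rate = 16.65 / 174.55 = 9.54%.
Labor force participation rate = 174.55 / 240.75 = 72.50%.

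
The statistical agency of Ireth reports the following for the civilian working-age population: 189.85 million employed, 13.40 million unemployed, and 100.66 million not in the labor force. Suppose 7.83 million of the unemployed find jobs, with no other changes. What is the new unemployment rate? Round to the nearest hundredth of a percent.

New unemployment rate ≈ 2.74%.

Initially, labor force = 189.85 + 13.40 = 203.25 million, so u = 13.40/203.25 = 6.59%.
After the change, unemployed falls and employed rises by 7.83; labor force unchanged → E = 197.68, U = 5.57, labor force = 203.25 million.
New unemployment rate = 5.57 / 203.25 = 2.74%.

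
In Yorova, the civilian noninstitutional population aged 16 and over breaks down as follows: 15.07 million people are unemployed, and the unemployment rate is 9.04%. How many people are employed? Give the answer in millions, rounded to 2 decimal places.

Labor force = U / u = 15.07 / 0.0904 ≈ 166.70 million.
Employed = labor force − unemployed = 166.70 − 15.07 = 151.63 million.

About 151.63 million are employed.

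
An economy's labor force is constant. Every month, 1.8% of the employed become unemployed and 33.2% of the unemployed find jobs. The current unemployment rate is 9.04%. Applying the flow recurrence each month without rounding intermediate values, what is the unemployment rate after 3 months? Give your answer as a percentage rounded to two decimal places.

Unemployment rate after three months ≈ 6.21%.

With a fixed labor force, u_{t+1} = u_t + s·(1−u_t) − f·u_t = u_t·(1−s−f) + s.
Here 1−s−f = 0.650 and s = 0.018.
u_1 = 0.090400 × 0.650 + 0.018 = 0.076760.
u_2 = 0.076760 × 0.650 + 0.018 = 0.067894.
u_3 = 0.067894 × 0.650 + 0.018 = 0.062131.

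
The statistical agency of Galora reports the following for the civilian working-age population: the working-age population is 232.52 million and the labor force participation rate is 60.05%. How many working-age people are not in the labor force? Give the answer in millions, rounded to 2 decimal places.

About 92.89 million are not in the labor force.

Share not in the labor force = 1 − 0.6005 = 0.3995.
Not in labor force = 0.3995 × 232.52 ≈ 92.89 million.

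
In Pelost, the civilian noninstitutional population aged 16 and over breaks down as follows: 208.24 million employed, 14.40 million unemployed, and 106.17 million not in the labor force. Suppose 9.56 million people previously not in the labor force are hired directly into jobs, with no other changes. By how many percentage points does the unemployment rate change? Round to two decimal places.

The unemployment rate changes by −0.27 percentage points.

Initially, labor force = 208.24 + 14.40 = 222.64 million, so u = 14.40/222.64 = 6.47%.
After the change, employed and labor force both rise by 9.56; unemployed unchanged → E = 217.80, U = 14.40, labor force = 232.20 million.
New unemployment rate = 14.40 / 232.20 = 6.20%.
Change = 6.20% − 6.47% = −0.27 percentage points.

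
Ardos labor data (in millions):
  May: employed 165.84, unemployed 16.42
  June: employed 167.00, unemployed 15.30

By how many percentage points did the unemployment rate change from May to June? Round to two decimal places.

The unemployment rate changed by −0.62 percentage points.

May: labor force = 165.84 + 16.42 = 182.26; u = 16.42/182.26 = 9.01%.
June: labor force = 167.00 + 15.30 = 182.30; u = 15.30/182.30 = 8.39%.
Change = 8.39% − 9.01% = −0.62 pp.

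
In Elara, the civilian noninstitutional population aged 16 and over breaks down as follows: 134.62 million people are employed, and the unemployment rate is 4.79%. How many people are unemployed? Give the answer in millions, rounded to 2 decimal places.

About 6.77 million are unemployed.

Let U be the number unemployed. The labor force is E + U, and U/(E+U) = 0.0479.
So U = 0.0479 × 134.62 / (1 − 0.0479) = 6.4483 / 0.9521 ≈ 6.77 million.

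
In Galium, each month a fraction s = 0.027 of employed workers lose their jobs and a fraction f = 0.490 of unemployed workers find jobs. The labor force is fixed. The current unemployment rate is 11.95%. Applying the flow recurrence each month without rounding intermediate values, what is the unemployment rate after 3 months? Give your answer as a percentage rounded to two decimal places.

Unemployment rate after three months ≈ 5.98%.

With a fixed labor force, u_{t+1} = u_t + s·(1−u_t) − f·u_t = u_t·(1−s−f) + s.
Here 1−s−f = 0.483 and s = 0.027.
u_1 = 0.119500 × 0.483 + 0.027 = 0.084719.
u_2 = 0.084719 × 0.483 + 0.027 = 0.067919.
u_3 = 0.067919 × 0.483 + 0.027 = 0.059805.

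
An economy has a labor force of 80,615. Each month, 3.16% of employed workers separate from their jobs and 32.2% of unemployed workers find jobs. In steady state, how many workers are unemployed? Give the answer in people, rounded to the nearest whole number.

Steady-state unemployment rate u* = s/(s+f) = 3.16/(3.16+32.2) = 0.089367.
Unemployed = u* × labor force = 0.089367 × 80,615 ≈ 7,204.

About 7,204 are unemployed in steady state.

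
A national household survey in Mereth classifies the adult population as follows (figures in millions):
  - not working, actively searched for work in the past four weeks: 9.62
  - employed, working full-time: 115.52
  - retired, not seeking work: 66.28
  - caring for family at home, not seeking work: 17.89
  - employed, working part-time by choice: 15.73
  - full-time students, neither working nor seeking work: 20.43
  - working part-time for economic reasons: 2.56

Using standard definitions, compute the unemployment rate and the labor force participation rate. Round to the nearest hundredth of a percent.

Employed = 115.52 + 15.73 + 2.56 = 133.81 million (anyone who worked, including part-time for economic reasons, counts as employed).
Unemployed = 9.62 million.
Labor force = 133.81 + 9.62 = 143.43 million.
Not in labor force = 66.28 + 17.89 + 20.43 = 104.60 million (those not working and not actively searching are outside the labor force).
Civilian working-age population = 143.43 + 104.60 = 248.03 million.
Unemployment rate = 9.62 / 143.43 = 6.71%.
Labor force participation rate = 143.43 / 248.03 = 57.83%.

Unemployment rate ≈ 6.71%; labor force participation rate ≈ 57.83%.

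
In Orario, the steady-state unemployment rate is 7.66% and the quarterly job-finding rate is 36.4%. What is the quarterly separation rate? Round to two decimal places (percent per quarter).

From u* = s/(s+f): s = u·f/(1−u).
s = 0.0766 × 36.4 / (1 − 0.0766) = 2.7882 / 0.9234 ≈ 3.02% per quarter.

Separation rate ≈ 3.02% per quarter.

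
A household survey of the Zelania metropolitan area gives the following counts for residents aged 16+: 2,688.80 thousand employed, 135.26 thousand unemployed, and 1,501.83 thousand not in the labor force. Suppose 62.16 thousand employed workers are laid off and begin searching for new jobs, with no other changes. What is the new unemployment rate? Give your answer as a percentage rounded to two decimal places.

Initially, labor force = 2,688.80 + 135.26 = 2,824.06 thousand, so u = 135.26/2,824.06 = 4.79%.
After the change, employed falls and unemployed rises by 62.16; labor force unchanged → E = 2,626.64, U = 197.42, labor force = 2,824.06 thousand.
New unemployment rate = 197.42 / 2,824.06 = 6.99%.

New unemployment rate ≈ 6.99%.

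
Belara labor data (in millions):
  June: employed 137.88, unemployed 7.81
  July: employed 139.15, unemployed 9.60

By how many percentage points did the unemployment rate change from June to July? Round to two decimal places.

The unemployment rate changed by +1.09 percentage points.

June: labor force = 137.88 + 7.81 = 145.69; u = 7.81/145.69 = 5.36%.
July: labor force = 139.15 + 9.60 = 148.75; u = 9.60/148.75 = 6.45%.
Change = 6.45% − 5.36% = +1.09 pp.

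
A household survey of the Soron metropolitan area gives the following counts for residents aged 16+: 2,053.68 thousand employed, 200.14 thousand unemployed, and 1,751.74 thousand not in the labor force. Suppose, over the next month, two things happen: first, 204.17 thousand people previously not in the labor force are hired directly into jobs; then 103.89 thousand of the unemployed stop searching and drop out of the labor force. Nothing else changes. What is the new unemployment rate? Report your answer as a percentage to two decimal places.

Initially, labor force = 2,053.68 + 200.14 = 2,253.82 thousand, so u = 200.14/2,253.82 = 8.88%.
After the first change, employed and labor force both rise by 204.17; unemployed unchanged → E = 2,257.85, U = 200.14, labor force = 2,457.99 thousand.
After the second change, unemployed and labor force both fall by 103.89 → E = 2,257.85, U = 96.25, labor force = 2,354.10 thousand.
New unemployment rate = 96.25 / 2,354.10 = 4.09%.

New unemployment rate ≈ 4.09%.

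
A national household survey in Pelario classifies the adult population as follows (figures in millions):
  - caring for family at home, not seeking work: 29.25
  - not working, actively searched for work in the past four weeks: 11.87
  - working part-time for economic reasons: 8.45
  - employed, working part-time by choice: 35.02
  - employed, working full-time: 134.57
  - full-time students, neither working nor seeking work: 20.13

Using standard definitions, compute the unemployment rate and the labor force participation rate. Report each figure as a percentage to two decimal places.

Unemployment rate ≈ 6.25%; labor force participation rate ≈ 79.36%.

Employed = 8.45 + 35.02 + 134.57 = 178.04 million (anyone who worked, including part-time for economic reasons, counts as employed).
Unemployed = 11.87 million.
Labor force = 178.04 + 11.87 = 189.91 million.
Not in labor force = 29.25 + 20.13 = 49.38 million (those not working and not actively searching are outside the labor force).
Civilian working-age population = 189.91 + 49.38 = 239.29 million.
Unemployment rate = 11.87 / 189.91 = 6.25%.
Labor force participation rate = 189.91 / 239.29 = 79.36%.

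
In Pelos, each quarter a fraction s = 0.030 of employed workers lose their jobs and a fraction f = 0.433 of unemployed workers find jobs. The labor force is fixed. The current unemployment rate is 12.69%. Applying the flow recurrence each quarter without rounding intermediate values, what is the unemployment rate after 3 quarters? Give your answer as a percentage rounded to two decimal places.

Unemployment rate after three quarters ≈ 7.44%.

With a fixed labor force, u_{t+1} = u_t + s·(1−u_t) − f·u_t = u_t·(1−s−f) + s.
Here 1−s−f = 0.537 and s = 0.030.
u_1 = 0.126900 × 0.537 + 0.030 = 0.098145.
u_2 = 0.098145 × 0.537 + 0.030 = 0.082704.
u_3 = 0.082704 × 0.537 + 0.030 = 0.074412.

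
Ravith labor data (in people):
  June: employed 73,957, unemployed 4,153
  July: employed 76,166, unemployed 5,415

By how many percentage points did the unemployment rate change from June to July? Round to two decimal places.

June: labor force = 73,957 + 4,153 = 78,110; u = 4,153/78,110 = 5.32%.
July: labor force = 76,166 + 5,415 = 81,581; u = 5,415/81,581 = 6.64%.
Change = 6.64% − 5.32% = +1.32 pp.

The unemployment rate changed by +1.32 percentage points.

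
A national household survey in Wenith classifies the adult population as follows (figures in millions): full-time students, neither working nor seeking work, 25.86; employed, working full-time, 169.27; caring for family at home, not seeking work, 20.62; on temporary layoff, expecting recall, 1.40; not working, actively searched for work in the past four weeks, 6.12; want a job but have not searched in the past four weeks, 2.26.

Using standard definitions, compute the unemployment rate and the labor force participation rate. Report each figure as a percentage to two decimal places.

Employed = 169.27 million.
Unemployed = 1.40 + 6.12 = 7.52 million (jobless and actively searching, or on temporary layoff).
Labor force = 169.27 + 7.52 = 176.79 million.
Not in labor force = 25.86 + 20.62 + 2.26 = 48.74 million (those not working and not actively searching are outside the labor force — including those who want a job but have given up searching).
Civilian working-age population = 176.79 + 48.74 = 225.53 million.
Unemployment rate = 7.52 / 176.79 = 4.25%.
Labor force participation rate = 176.79 / 225.53 = 78.39%.

Unemployment rate ≈ 4.25%; labor force participation rate ≈ 78.39%.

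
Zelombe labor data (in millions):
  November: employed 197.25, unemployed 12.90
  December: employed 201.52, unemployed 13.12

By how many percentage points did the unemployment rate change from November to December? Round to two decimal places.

November: labor force = 197.25 + 12.90 = 210.15; u = 12.90/210.15 = 6.14%.
December: labor force = 201.52 + 13.12 = 214.64; u = 13.12/214.64 = 6.11%.
Change = 6.11% − 6.14% = −0.03 pp.

The unemployment rate changed by −0.03 percentage points.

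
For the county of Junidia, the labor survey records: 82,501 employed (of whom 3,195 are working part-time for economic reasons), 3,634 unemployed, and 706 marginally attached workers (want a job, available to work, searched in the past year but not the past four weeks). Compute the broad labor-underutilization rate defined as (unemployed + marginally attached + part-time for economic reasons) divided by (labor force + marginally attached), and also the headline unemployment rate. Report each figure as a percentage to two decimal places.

Broad underutilization rate ≈ 8.68%; headline unemployment rate ≈ 4.22%.

Labor force = 82,501 + 3,634 = 86,135.
Numerator = 3,634 + 706 + 3,195 = 7,535.
Denominator = 86,135 + 706 = 86,841.
Broad rate = 7,535 / 86,841 = 8.68%.
Headline unemployment rate = 3,634 / 86,135 = 4.22%.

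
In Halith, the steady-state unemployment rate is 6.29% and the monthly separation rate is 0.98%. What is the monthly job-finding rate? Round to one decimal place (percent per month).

From u* = s/(s+f): f = s·(1−u)/u.
f = 0.98 × (1 − 0.0629) / 0.0629 = 0.9184 / 0.0629 ≈ 14.6% per month.

Job-finding rate ≈ 14.6% per month.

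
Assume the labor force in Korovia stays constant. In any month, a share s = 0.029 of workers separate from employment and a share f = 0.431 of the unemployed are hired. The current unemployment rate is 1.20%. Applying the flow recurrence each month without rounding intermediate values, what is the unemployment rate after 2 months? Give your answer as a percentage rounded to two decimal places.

With a fixed labor force, u_{t+1} = u_t + s·(1−u_t) − f·u_t = u_t·(1−s−f) + s.
Here 1−s−f = 0.540 and s = 0.029.
u_1 = 0.012000 × 0.540 + 0.029 = 0.035480.
u_2 = 0.035480 × 0.540 + 0.029 = 0.048159.

Unemployment rate after two months ≈ 4.82%.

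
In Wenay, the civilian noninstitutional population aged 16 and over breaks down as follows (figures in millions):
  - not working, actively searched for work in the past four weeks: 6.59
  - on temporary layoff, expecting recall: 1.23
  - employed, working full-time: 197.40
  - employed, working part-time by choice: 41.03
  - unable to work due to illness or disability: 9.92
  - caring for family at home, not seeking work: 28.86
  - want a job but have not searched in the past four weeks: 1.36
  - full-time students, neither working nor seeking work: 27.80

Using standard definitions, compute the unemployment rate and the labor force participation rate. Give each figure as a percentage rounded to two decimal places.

Unemployment rate ≈ 3.18%; labor force participation rate ≈ 78.38%.

Employed = 197.40 + 41.03 = 238.43 million.
Unemployed = 6.59 + 1.23 = 7.82 million (jobless and actively searching, or on temporary layoff).
Labor force = 238.43 + 7.82 = 246.25 million.
Not in labor force = 9.92 + 28.86 + 1.36 + 27.80 = 67.94 million (those not working and not actively searching are outside the labor force — including those who want a job but have given up searching).
Civilian working-age population = 246.25 + 67.94 = 314.19 million.
Unemployment rate = 7.82 / 246.25 = 3.18%.
Labor force participation rate = 246.25 / 314.19 = 78.38%.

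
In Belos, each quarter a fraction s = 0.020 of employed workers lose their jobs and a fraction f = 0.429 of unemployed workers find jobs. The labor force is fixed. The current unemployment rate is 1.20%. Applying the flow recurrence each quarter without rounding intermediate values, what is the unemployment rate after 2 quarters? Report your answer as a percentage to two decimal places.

With a fixed labor force, u_{t+1} = u_t + s·(1−u_t) − f·u_t = u_t·(1−s−f) + s.
Here 1−s−f = 0.551 and s = 0.020.
u_1 = 0.012000 × 0.551 + 0.020 = 0.026612.
u_2 = 0.026612 × 0.551 + 0.020 = 0.034663.

Unemployment rate after two quarters ≈ 3.47%.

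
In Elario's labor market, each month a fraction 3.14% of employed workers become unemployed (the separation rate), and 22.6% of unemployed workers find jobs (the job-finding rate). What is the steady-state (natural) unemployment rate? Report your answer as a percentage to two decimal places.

At steady state the flows balance: s·E = f·U, so U/(E+U) = s/(s+f).
u* = 3.14 / (3.14 + 22.6) = 3.14 / 25.74 = 12.20%.

Steady-state unemployment rate ≈ 12.20%.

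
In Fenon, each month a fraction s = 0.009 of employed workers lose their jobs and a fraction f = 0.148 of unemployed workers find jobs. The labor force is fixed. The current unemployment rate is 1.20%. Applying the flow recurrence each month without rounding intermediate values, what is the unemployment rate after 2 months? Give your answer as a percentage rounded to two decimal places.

Unemployment rate after two months ≈ 2.51%.

With a fixed labor force, u_{t+1} = u_t + s·(1−u_t) − f·u_t = u_t·(1−s−f) + s.
Here 1−s−f = 0.843 and s = 0.009.
u_1 = 0.012000 × 0.843 + 0.009 = 0.019116.
u_2 = 0.019116 × 0.843 + 0.009 = 0.025115.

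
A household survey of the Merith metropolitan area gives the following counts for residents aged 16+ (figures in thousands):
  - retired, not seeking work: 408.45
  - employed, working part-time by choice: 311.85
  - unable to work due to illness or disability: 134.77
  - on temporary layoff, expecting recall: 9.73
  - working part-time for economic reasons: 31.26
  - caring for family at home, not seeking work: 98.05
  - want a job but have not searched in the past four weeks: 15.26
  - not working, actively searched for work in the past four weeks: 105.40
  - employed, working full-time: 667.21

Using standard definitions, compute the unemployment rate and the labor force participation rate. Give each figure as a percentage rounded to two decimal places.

Employed = 311.85 + 31.26 + 667.21 = 1,010.32 thousand (anyone who worked, including part-time for economic reasons, counts as employed).
Unemployed = 9.73 + 105.40 = 115.13 thousand (jobless and actively searching, or on temporary layoff).
Labor force = 1,010.32 + 115.13 = 1,125.45 thousand.
Not in labor force = 408.45 + 134.77 + 98.05 + 15.26 = 656.53 thousand (those not working and not actively searching are outside the labor force — including those who want a job but have given up searching).
Civilian working-age population = 1,125.45 + 656.53 = 1,781.98 thousand.
Unemployment rate = 115.13 / 1,125.45 = 10.23%.
Labor force participation rate = 1,125.45 / 1,781.98 = 63.16%.

Unemployment rate ≈ 10.23%; labor force participation rate ≈ 63.16%.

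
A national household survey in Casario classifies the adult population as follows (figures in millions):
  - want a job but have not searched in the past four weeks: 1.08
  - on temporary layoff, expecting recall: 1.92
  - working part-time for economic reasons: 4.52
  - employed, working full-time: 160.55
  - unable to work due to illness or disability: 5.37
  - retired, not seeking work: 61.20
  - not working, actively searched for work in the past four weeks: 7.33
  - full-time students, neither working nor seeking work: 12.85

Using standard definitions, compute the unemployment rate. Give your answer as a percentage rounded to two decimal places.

Employed = 4.52 + 160.55 = 165.07 million (anyone who worked, including part-time for economic reasons, counts as employed).
Unemployed = 1.92 + 7.33 = 9.25 million (jobless and actively searching, or on temporary layoff).
Labor force = 165.07 + 9.25 = 174.32 million.
Unemployment rate = 9.25 / 174.32 = 5.31%.

Unemployment rate ≈ 5.31%.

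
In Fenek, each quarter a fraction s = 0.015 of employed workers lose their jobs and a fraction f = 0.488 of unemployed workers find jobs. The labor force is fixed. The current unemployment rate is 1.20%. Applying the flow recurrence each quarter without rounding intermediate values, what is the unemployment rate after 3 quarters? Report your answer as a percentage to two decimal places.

With a fixed labor force, u_{t+1} = u_t + s·(1−u_t) − f·u_t = u_t·(1−s−f) + s.
Here 1−s−f = 0.497 and s = 0.015.
u_1 = 0.012000 × 0.497 + 0.015 = 0.020964.
u_2 = 0.020964 × 0.497 + 0.015 = 0.025419.
u_3 = 0.025419 × 0.497 + 0.015 = 0.027633.

Unemployment rate after three quarters ≈ 2.76%.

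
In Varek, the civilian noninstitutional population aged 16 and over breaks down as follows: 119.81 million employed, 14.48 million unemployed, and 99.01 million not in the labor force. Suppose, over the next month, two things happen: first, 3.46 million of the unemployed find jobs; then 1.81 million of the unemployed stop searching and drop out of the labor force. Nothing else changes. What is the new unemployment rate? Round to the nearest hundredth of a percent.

New unemployment rate ≈ 6.95%.

Initially, labor force = 119.81 + 14.48 = 134.29 million, so u = 14.48/134.29 = 10.78%.
After the first change, unemployed falls and employed rises by 3.46; labor force unchanged → E = 123.27, U = 11.02, labor force = 134.29 million.
After the second change, unemployed and labor force both fall by 1.81 → E = 123.27, U = 9.21, labor force = 132.48 million.
New unemployment rate = 9.21 / 132.48 = 6.95%.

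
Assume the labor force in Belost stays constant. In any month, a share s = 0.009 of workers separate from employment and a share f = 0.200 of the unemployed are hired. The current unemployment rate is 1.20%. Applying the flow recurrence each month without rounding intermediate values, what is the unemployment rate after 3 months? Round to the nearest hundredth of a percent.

Unemployment rate after three months ≈ 2.77%.

With a fixed labor force, u_{t+1} = u_t + s·(1−u_t) − f·u_t = u_t·(1−s−f) + s.
Here 1−s−f = 0.791 and s = 0.009.
u_1 = 0.012000 × 0.791 + 0.009 = 0.018492.
u_2 = 0.018492 × 0.791 + 0.009 = 0.023627.
u_3 = 0.023627 × 0.791 + 0.009 = 0.027689.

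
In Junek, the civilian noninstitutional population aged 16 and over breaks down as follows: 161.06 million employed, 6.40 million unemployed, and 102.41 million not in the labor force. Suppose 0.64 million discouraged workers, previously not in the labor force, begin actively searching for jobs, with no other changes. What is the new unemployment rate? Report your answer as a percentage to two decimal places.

New unemployment rate ≈ 4.19%.

Initially, labor force = 161.06 + 6.40 = 167.46 million, so u = 6.40/167.46 = 3.82%.
After the change, unemployed and labor force both rise by 0.64 → E = 161.06, U = 7.04, labor force = 168.10 million.
New unemployment rate = 7.04 / 168.10 = 4.19%.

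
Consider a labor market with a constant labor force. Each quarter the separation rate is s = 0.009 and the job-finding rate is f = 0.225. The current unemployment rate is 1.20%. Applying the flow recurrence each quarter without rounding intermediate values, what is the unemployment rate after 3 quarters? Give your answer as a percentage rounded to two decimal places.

With a fixed labor force, u_{t+1} = u_t + s·(1−u_t) − f·u_t = u_t·(1−s−f) + s.
Here 1−s−f = 0.766 and s = 0.009.
u_1 = 0.012000 × 0.766 + 0.009 = 0.018192.
u_2 = 0.018192 × 0.766 + 0.009 = 0.022935.
u_3 = 0.022935 × 0.766 + 0.009 = 0.026568.

Unemployment rate after three quarters ≈ 2.66%.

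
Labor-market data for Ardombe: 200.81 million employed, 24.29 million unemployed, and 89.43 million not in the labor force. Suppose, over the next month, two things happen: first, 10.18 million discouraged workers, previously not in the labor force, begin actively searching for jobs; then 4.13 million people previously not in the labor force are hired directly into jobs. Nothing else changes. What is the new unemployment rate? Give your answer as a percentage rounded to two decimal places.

Initially, labor force = 200.81 + 24.29 = 225.10 million, so u = 24.29/225.10 = 10.79%.
After the first change, unemployed and labor force both rise by 10.18 → E = 200.81, U = 34.47, labor force = 235.28 million.
After the second change, employed and labor force both rise by 4.13; unemployed unchanged → E = 204.94, U = 34.47, labor force = 239.41 million.
New unemployment rate = 34.47 / 239.41 = 14.40%.

New unemployment rate ≈ 14.40%.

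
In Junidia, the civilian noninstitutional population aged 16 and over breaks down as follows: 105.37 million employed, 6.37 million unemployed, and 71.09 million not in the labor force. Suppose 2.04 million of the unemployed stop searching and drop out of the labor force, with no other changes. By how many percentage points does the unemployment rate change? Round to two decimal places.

The unemployment rate changes by −1.75 percentage points.

Initially, labor force = 105.37 + 6.37 = 111.74 million, so u = 6.37/111.74 = 5.70%.
After the change, unemployed and labor force both fall by 2.04 → E = 105.37, U = 4.33, labor force = 109.70 million.
New unemployment rate = 4.33 / 109.70 = 3.95%.
Change = 3.95% − 5.70% = −1.75 percentage points.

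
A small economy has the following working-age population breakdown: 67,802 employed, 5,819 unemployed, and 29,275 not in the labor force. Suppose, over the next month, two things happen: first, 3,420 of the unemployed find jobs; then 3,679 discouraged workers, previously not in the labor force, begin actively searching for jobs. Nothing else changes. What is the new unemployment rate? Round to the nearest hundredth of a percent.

New unemployment rate ≈ 7.86%.

Initially, labor force = 67,802 + 5,819 = 73,621, so u = 5,819/73,621 = 7.90%.
After the first change, unemployed falls and employed rises by 3,420; labor force unchanged → E = 71,222, U = 2,399, labor force = 73,621.
After the second change, unemployed and labor force both rise by 3,679 → E = 71,222, U = 6,078, labor force = 77,300.
New unemployment rate = 6,078 / 77,300 = 7.86%.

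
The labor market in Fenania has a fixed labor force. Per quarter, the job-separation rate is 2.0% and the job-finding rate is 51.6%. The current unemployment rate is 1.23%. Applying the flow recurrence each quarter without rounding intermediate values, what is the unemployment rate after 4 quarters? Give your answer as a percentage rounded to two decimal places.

With a fixed labor force, u_{t+1} = u_t + s·(1−u_t) − f·u_t = u_t·(1−s−f) + s.
Here 1−s−f = 0.464 and s = 0.020.
u_1 = 0.012300 × 0.464 + 0.020 = 0.025707.
u_2 = 0.025707 × 0.464 + 0.020 = 0.031928.
u_3 = 0.031928 × 0.464 + 0.020 = 0.034815.
u_4 = 0.034815 × 0.464 + 0.020 = 0.036154.

Unemployment rate after four quarters ≈ 3.62%.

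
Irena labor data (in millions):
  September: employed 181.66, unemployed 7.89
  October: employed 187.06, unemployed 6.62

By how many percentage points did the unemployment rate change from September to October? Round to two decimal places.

The unemployment rate changed by −0.74 percentage points.

September: labor force = 181.66 + 7.89 = 189.55; u = 7.89/189.55 = 4.16%.
October: labor force = 187.06 + 6.62 = 193.68; u = 6.62/193.68 = 3.42%.
Change = 3.42% − 4.16% = −0.74 pp.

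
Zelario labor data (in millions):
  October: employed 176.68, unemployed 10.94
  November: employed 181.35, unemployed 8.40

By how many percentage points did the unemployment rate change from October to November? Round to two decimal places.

The unemployment rate changed by −1.40 percentage points.

October: labor force = 176.68 + 10.94 = 187.62; u = 10.94/187.62 = 5.83%.
November: labor force = 181.35 + 8.40 = 189.75; u = 8.40/189.75 = 4.43%.
Change = 4.43% − 5.83% = −1.40 pp.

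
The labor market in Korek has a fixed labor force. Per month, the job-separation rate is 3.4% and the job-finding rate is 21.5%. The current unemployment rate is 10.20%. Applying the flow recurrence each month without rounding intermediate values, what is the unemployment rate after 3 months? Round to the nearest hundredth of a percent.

Unemployment rate after three months ≈ 12.19%.

With a fixed labor force, u_{t+1} = u_t + s·(1−u_t) − f·u_t = u_t·(1−s−f) + s.
Here 1−s−f = 0.751 and s = 0.034.
u_1 = 0.102000 × 0.751 + 0.034 = 0.110602.
u_2 = 0.110602 × 0.751 + 0.034 = 0.117062.
u_3 = 0.117062 × 0.751 + 0.034 = 0.121914.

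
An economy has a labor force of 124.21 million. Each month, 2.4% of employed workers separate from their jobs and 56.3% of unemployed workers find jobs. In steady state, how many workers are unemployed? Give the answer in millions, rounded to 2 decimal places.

Steady-state unemployment rate u* = s/(s+f) = 2.4/(2.4+56.3) = 0.040886.
Unemployed = u* × labor force = 0.040886 × 124.21 ≈ 5.08 million.

About 5.08 million are unemployed in steady state.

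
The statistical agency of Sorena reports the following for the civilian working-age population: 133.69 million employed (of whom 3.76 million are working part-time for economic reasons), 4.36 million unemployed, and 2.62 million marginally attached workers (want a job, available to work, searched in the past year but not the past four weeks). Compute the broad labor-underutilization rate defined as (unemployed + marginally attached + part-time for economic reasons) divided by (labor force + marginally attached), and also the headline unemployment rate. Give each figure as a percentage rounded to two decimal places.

Labor force = 133.69 + 4.36 = 138.05 million.
Numerator = 4.36 + 2.62 + 3.76 = 10.74 million.
Denominator = 138.05 + 2.62 = 140.67 million.
Broad rate = 10.74 / 140.67 = 7.63%.
Headline unemployment rate = 4.36 / 138.05 = 3.16%.

Broad underutilization rate ≈ 7.63%; headline unemployment rate ≈ 3.16%.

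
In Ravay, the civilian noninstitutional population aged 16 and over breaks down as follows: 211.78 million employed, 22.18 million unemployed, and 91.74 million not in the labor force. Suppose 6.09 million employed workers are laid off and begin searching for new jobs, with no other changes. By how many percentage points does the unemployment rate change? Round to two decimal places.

The unemployment rate changes by +2.60 percentage points.

Initially, labor force = 211.78 + 22.18 = 233.96 million, so u = 22.18/233.96 = 9.48%.
After the change, employed falls and unemployed rises by 6.09; labor force unchanged → E = 205.69, U = 28.27, labor force = 233.96 million.
New unemployment rate = 28.27 / 233.96 = 12.08%.
Change = 12.08% − 9.48% = +2.60 percentage points.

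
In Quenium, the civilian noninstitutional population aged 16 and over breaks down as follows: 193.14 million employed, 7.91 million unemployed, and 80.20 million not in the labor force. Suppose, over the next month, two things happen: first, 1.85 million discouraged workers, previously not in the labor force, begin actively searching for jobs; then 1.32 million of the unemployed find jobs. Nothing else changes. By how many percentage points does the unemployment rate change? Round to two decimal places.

The unemployment rate changes by +0.23 percentage points.

Initially, labor force = 193.14 + 7.91 = 201.05 million, so u = 7.91/201.05 = 3.93%.
After the first change, unemployed and labor force both rise by 1.85 → E = 193.14, U = 9.76, labor force = 202.90 million.
After the second change, unemployed falls and employed rises by 1.32; labor force unchanged → E = 194.46, U = 8.44, labor force = 202.90 million.
New unemployment rate = 8.44 / 202.90 = 4.16%.
Change = 4.16% − 3.93% = +0.23 percentage points.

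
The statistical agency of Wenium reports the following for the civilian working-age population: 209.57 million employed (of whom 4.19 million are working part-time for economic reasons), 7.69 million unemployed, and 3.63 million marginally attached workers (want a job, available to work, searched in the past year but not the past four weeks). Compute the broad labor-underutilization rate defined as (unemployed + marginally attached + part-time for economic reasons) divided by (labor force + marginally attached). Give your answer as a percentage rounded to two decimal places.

Labor force = 209.57 + 7.69 = 217.26 million.
Numerator = 7.69 + 3.63 + 4.19 = 15.51 million.
Denominator = 217.26 + 3.63 = 220.89 million.
Broad rate = 15.51 / 220.89 = 7.02%.

Broad underutilization rate ≈ 7.02%.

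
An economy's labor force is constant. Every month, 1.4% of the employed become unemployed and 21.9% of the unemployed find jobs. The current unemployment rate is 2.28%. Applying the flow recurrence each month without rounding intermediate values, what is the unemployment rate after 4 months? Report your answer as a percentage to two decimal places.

With a fixed labor force, u_{t+1} = u_t + s·(1−u_t) − f·u_t = u_t·(1−s−f) + s.
Here 1−s−f = 0.767 and s = 0.014.
u_1 = 0.022800 × 0.767 + 0.014 = 0.031488.
u_2 = 0.031488 × 0.767 + 0.014 = 0.038151.
u_3 = 0.038151 × 0.767 + 0.014 = 0.043262.
u_4 = 0.043262 × 0.767 + 0.014 = 0.047182.

Unemployment rate after four months ≈ 4.72%.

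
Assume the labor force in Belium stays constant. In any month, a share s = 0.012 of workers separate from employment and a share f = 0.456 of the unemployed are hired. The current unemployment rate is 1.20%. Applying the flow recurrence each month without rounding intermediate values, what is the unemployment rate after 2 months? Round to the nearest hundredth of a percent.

With a fixed labor force, u_{t+1} = u_t + s·(1−u_t) − f·u_t = u_t·(1−s−f) + s.
Here 1−s−f = 0.532 and s = 0.012.
u_1 = 0.012000 × 0.532 + 0.012 = 0.018384.
u_2 = 0.018384 × 0.532 + 0.012 = 0.021780.

Unemployment rate after two months ≈ 2.18%.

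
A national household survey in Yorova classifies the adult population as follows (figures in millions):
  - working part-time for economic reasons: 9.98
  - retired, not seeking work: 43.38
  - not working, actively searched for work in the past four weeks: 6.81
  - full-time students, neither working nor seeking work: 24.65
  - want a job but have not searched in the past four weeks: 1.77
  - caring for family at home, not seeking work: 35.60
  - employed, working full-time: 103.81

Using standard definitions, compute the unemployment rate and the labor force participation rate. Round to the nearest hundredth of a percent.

Employed = 9.98 + 103.81 = 113.79 million (anyone who worked, including part-time for economic reasons, counts as employed).
Unemployed = 6.81 million.
Labor force = 113.79 + 6.81 = 120.60 million.
Not in labor force = 43.38 + 24.65 + 1.77 + 35.60 = 105.40 million (those not working and not actively searching are outside the labor force — including those who want a job but have given up searching).
Civilian working-age population = 120.60 + 105.40 = 226.00 million.
Unemployment rate = 6.81 / 120.60 = 5.65%.
Labor force participation rate = 120.60 / 226.00 = 53.36%.

Unemployment rate ≈ 5.65%; labor force participation rate ≈ 53.36%.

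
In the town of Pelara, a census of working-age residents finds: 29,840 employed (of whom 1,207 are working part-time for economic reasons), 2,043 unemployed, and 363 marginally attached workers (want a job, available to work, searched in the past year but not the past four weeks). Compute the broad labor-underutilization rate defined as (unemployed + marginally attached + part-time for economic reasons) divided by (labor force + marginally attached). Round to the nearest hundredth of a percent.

Labor force = 29,840 + 2,043 = 31,883.
Numerator = 2,043 + 363 + 1,207 = 3,613.
Denominator = 31,883 + 363 = 32,246.
Broad rate = 3,613 / 32,246 = 11.20%.

Broad underutilization rate ≈ 11.20%.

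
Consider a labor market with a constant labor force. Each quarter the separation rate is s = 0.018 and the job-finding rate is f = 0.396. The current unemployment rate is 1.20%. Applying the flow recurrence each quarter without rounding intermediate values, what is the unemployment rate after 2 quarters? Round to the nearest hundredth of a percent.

With a fixed labor force, u_{t+1} = u_t + s·(1−u_t) − f·u_t = u_t·(1−s−f) + s.
Here 1−s−f = 0.586 and s = 0.018.
u_1 = 0.012000 × 0.586 + 0.018 = 0.025032.
u_2 = 0.025032 × 0.586 + 0.018 = 0.032669.

Unemployment rate after two quarters ≈ 3.27%.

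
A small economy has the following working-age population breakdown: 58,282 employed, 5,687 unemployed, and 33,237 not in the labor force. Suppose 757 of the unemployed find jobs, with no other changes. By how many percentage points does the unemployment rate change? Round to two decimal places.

The unemployment rate changes by −1.18 percentage points.

Initially, labor force = 58,282 + 5,687 = 63,969, so u = 5,687/63,969 = 8.89%.
After the change, unemployed falls and employed rises by 757; labor force unchanged → E = 59,039, U = 4,930, labor force = 63,969.
New unemployment rate = 4,930 / 63,969 = 7.71%.
Change = 7.71% − 8.89% = −1.18 percentage points.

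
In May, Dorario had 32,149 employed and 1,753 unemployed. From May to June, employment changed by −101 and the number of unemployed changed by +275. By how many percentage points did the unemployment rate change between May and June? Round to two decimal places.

The unemployment rate changed by +0.78 percentage points.

May: labor force = 32,149 + 1,753 = 33,902; u = 1,753/33,902 = 5.17%.
June: labor force = 32,048 + 2,028 = 34,076; u = 2,028/34,076 = 5.95%.
Change = 5.95% − 5.17% = +0.78 pp.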